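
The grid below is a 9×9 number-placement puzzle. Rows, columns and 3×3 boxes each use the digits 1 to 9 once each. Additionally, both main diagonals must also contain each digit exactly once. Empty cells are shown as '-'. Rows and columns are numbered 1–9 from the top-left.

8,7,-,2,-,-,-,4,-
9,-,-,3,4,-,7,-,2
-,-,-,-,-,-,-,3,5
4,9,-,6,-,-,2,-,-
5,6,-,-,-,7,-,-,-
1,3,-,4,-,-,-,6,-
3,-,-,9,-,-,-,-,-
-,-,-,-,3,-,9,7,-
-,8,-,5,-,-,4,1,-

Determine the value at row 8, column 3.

1

row 2, column 8 = 8 (sole candidate).
row 4, column 8 = 5 (sole candidate).
row 5, column 8 = 9 (sole candidate).
row 6, column 7 = 8 (sole candidate).
row 6, column 9 = 7 (sole candidate).
row 7, column 7 = 5 (sole candidate).
row 7, column 8 = 2 (sole candidate).
row 9, column 9 = 3 (sole candidate).
row 2, column 2 = 1 (sole candidate).
row 4, column 9 = 1 (sole candidate).
row 5, column 5 = 2 (sole candidate).
row 5, column 7 = 3 (sole candidate).
row 5, column 9 = 4 (sole candidate).
row 6, column 3 = 2 (sole candidate).
row 6, column 6 = 9 (sole candidate).
row 7, column 2 = 4 (sole candidate).
row 8, column 2 = 5 (sole candidate).
row 3, column 2 = 2 (sole candidate).
row 3, column 3 = 4 (sole candidate).
row 4, column 5 = 8 (sole candidate).
row 4, column 6 = 3 (sole candidate).
row 5, column 3 = 8 (sole candidate).
row 5, column 4 = 1 (sole candidate).
row 6, column 5 = 5 (sole candidate).
row 8, column 4 = 8 (sole candidate).
row 8, column 9 = 6 (sole candidate).
row 1, column 9 = 9 (sole candidate).
row 3, column 1 = 6 (sole candidate).
row 3, column 4 = 7 (sole candidate).
row 3, column 7 = 1 (sole candidate).
row 4, column 3 = 7 (sole candidate).
row 7, column 3 = 6 (sole candidate).
row 7, column 6 = 1 (sole candidate).
row 7, column 9 = 8 (sole candidate).
row 8, column 1 = 2 (sole candidate).
row 8, column 3 = 1: row 8 has {2,3,5,6,7,8,9}; col 3 has {2,4,6,7,8}; box has {2,3,4,5,6,8} → only 1 remains.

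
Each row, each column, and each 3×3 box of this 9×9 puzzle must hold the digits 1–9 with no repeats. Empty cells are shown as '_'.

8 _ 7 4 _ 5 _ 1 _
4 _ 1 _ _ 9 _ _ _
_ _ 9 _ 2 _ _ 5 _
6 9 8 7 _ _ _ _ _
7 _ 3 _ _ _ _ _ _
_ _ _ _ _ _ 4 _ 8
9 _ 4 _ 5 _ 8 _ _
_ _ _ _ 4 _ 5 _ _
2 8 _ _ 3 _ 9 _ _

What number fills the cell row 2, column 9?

2

row 1, column 5 = 6 (sole candidate).
row 3, column 1 = 3 (sole candidate).
row 3, column 2 = 6 (sole candidate).
row 3, column 7 = 7 (sole candidate).
row 3, column 9 = 4 (sole candidate).
row 4, column 5 = 1 (sole candidate).
row 6, column 5 = 9 (sole candidate).
row 8, column 1 = 1 (sole candidate).
row 8, column 3 = 6 (sole candidate).
row 9, column 3 = 5 (sole candidate).
row 1, column 2 = 2 (sole candidate).
row 1, column 7 = 3 (sole candidate).
row 1, column 9 = 9 (sole candidate).
row 2, column 2 = 5 (sole candidate).
row 4, column 7 = 2 (sole candidate).
row 4, column 8 = 3 (sole candidate).
row 4, column 9 = 5 (sole candidate).
row 5, column 5 = 8 (sole candidate).
row 6, column 1 = 5 (sole candidate).
row 6, column 2 = 1 (sole candidate).
row 6, column 3 = 2 (sole candidate).
row 2, column 5 = 7 (sole candidate).
row 2, column 7 = 6 (sole candidate).
row 2, column 9 = 2: row 2 has {1,4,5,6,7,9}; col 9 has {4,5,8,9}; box has {1,3,4,5,6,7,9} → only 2 remains.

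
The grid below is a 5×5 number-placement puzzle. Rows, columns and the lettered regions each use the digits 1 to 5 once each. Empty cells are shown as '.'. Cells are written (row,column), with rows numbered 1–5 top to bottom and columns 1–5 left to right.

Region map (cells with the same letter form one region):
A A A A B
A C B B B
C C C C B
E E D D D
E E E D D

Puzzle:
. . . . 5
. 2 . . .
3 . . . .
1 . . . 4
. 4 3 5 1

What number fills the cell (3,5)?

2

(2,5) = 3 (sole candidate).
(3,5) = 2: row 3 has {3}; col 5 has {1,3,4,5}; region has {3,5} → only 2 remains.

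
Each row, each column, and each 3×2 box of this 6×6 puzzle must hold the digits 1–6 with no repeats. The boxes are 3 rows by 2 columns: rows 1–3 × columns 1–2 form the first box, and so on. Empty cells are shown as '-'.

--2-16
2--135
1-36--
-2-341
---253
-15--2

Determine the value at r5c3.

r2c3 = 4: row 2 has {1,2,3,5}; col 3 has {2,3,5}; box has {1,2,3,6} → only 4 remains.
r3c5 = 2: row 3 has {1,3,6}; col 5 has {1,3,4,5}; box has {1,3,5,6} → only 2 remains.
r3c6 = 4: row 3 has {1,2,3,6}; col 6 has {1,2,3,5,6}; box has {1,2,3,5,6} → only 4 remains.
r4c3 = 6: row 4 has {1,2,3,4}; col 3 has {2,3,4,5}; box has {2,3,5} → only 6 remains.
r5c3 = 1: row 5 has {2,3,5}; col 3 has {2,3,4,5,6}; box has {2,3,5,6} → only 1 remains.

1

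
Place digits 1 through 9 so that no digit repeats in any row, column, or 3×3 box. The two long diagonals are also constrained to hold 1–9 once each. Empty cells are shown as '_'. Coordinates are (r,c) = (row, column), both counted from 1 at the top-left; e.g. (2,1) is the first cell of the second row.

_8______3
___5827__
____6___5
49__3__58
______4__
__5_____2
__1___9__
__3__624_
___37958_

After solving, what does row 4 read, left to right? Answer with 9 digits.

(3,7) = 8: row 3 has {5,6}; col 7 has {2,4,5,7,9}; box has {3,5,7}; anti-diagonal has {1,3} → only 8 remains.
(4,6) = 7: row 4 has {3,4,5,8,9}; col 6 has {2,6,9}; box has {3}; anti-diagonal has {1,3,8} → only 7 remains.
(8,2) = 5: row 8 has {2,3,4,6}; col 2 has {8,9}; box has {1,3}; anti-diagonal has {1,3,7,8} → only 5 remains.
(8,5) = 1: row 8 has {2,3,4,5,6}; col 5 has {3,6,7,8}; box has {3,6,7,9} → only 1 remains.
(8,9) = 7: row 8 has {1,2,3,4,5,6}; col 9 has {2,3,5,8}; box has {2,4,5,8,9} → only 7 remains.
(5,5) = 2: row 5 has {4}; col 5 has {1,3,6,7,8}; box has {3,7}; main diagonal has {4,9}; anti-diagonal has {1,3,5,7,8} → only 2 remains.
(7,9) = 6: row 7 has {1,9}; col 9 has {2,3,5,7,8}; box has {2,4,5,7,8,9} → only 6 remains.
(8,4) = 8: row 8 has {1,2,3,4,5,6,7}; col 4 has {3,5}; box has {1,3,6,7,9} → only 8 remains.
(9,1) = 6: row 9 has {3,5,7,8,9}; col 1 has {4}; box has {1,3,5}; anti-diagonal has {1,2,3,5,7,8} → only 6 remains.
(9,9) = 1: row 9 has {3,5,6,7,8,9}; col 9 has {2,3,5,6,7,8}; box has {2,4,5,6,7,8,9}; main diagonal has {2,4,9} → only 1 remains.
(2,8) = 9: row 2 has {2,5,7,8}; col 8 has {4,5,8}; box has {3,5,7,8}; anti-diagonal has {1,2,3,5,6,7,8} → only 9 remains.
(2,9) = 4: row 2 has {2,5,7,8,9}; col 9 has {1,2,3,5,6,7,8}; box has {3,5,7,8,9} → only 4 remains.
(3,3) = 7: row 3 has {5,6,8}; col 3 has {1,3,5}; box has {8}; main diagonal has {1,2,4,9} → only 7 remains.
(4,4) = 6: row 4 has {3,4,5,7,8,9}; col 4 has {3,5,8}; box has {2,3,7}; main diagonal has {1,2,4,7,9} → only 6 remains.
(4,7) = 1: row 4 has {3,4,5,6,7,8,9}; col 7 has {2,4,5,7,8,9}; box has {2,4,5,8} → only 1 remains.
(5,9) = 9: row 5 has {2,4}; col 9 has {1,2,3,4,5,6,7,8}; box has {1,2,4,5,8} → only 9 remains.
(6,4) = 4: row 6 has {2,5}; col 4 has {3,5,6,8}; box has {2,3,6,7}; anti-diagonal has {1,2,3,5,6,7,8,9} → only 4 remains.
(6,5) = 9: row 6 has {2,4,5}; col 5 has {1,2,3,6,7,8}; box has {2,3,4,6,7} → only 9 remains.
(6,6) = 8: row 6 has {2,4,5,9}; col 6 has {2,6,7,9}; box has {2,3,4,6,7,9}; main diagonal has {1,2,4,6,7,9} → only 8 remains.
(7,4) = 2: row 7 has {1,6,9}; col 4 has {3,4,5,6,8}; box has {1,3,6,7,8,9} → only 2 remains.
(7,8) = 3: row 7 has {1,2,6,9}; col 8 has {4,5,8,9}; box has {1,2,4,5,6,7,8,9} → only 3 remains.
(8,1) = 9: row 8 has {1,2,3,4,5,6,7,8}; col 1 has {4,6}; box has {1,3,5,6} → only 9 remains.
(1,1) = 5: row 1 has {3,8}; col 1 has {4,6,9}; box has {7,8}; main diagonal has {1,2,4,6,7,8,9} → only 5 remains.
(1,5) = 4: row 1 has {3,5,8}; col 5 has {1,2,3,6,7,8,9}; box has {2,5,6,8} → only 4 remains.
(1,6) = 1: row 1 has {3,4,5,8}; col 6 has {2,6,7,8,9}; box has {2,4,5,6,8} → only 1 remains.
(1,7) = 6: row 1 has {1,3,4,5,8}; col 7 has {1,2,4,5,7,8,9}; box has {3,4,5,7,8,9} → only 6 remains.
(1,8) = 2: row 1 has {1,3,4,5,6,8}; col 8 has {3,4,5,8,9}; box has {3,4,5,6,7,8,9} → only 2 remains.
(2,2) = 3: row 2 has {2,4,5,7,8,9}; col 2 has {5,8,9}; box has {5,7,8}; main diagonal has {1,2,4,5,6,7,8,9} → only 3 remains.
(2,3) = 6: row 2 has {2,3,4,5,7,8,9}; col 3 has {1,3,5,7}; box has {3,5,7,8} → only 6 remains.
(3,4) = 9: row 3 has {5,6,7,8}; col 4 has {2,3,4,5,6,8}; box has {1,2,4,5,6,8} → only 9 remains.
(3,6) = 3: row 3 has {5,6,7,8,9}; col 6 has {1,2,6,7,8,9}; box has {1,2,4,5,6,8,9} → only 3 remains.
(3,8) = 1: row 3 has {3,5,6,7,8,9}; col 8 has {2,3,4,5,8,9}; box has {2,3,4,5,6,7,8,9} → only 1 remains.
(4,3) = 2: row 4 has {1,3,4,5,6,7,8,9}; col 3 has {1,3,5,6,7}; box has {4,5,9} → only 2 remains.

492637158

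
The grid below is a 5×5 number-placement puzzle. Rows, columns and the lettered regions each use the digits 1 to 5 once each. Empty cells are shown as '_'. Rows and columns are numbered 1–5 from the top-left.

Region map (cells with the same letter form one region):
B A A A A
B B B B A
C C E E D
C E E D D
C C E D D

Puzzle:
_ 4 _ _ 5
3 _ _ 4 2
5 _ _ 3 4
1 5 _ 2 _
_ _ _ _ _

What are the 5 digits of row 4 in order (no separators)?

15423

r1c1 = 2: row 1 has {4,5}; col 1 has {1,3,5}; region has {3,4} → only 2 remains.
r1c4 = 1: row 1 has {2,4,5}; col 4 has {2,3,4}; region has {2,4,5} → only 1 remains.
r2c2 = 1: row 2 has {2,3,4}; col 2 has {4,5}; region has {2,3,4} → only 1 remains.
r2c3 = 5: row 2 has {1,2,3,4}; col 3 has {}; region has {1,2,3,4} → only 5 remains.
r3c2 = 2: row 3 has {3,4,5}; col 2 has {1,4,5}; region has {1,5} → only 2 remains.
r3c3 = 1: row 3 has {2,3,4,5}; col 3 has {5}; region has {3,5} → only 1 remains.
r4c3 = 4: row 4 has {1,2,5}; col 3 has {1,5}; region has {1,3,5} → only 4 remains.
r4c5 = 3: row 4 has {1,2,4,5}; col 5 has {2,4,5}; region has {2,4} → only 3 remains.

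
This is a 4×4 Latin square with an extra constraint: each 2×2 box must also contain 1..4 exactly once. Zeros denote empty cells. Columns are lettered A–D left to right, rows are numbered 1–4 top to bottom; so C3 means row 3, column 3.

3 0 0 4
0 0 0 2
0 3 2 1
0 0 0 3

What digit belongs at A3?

4

C1 = 1 (sole candidate).
C2 = 3 (sole candidate).
A3 = 4: row 3 has {1,2,3}; col 1 has {3}; box has {3} → only 4 remains.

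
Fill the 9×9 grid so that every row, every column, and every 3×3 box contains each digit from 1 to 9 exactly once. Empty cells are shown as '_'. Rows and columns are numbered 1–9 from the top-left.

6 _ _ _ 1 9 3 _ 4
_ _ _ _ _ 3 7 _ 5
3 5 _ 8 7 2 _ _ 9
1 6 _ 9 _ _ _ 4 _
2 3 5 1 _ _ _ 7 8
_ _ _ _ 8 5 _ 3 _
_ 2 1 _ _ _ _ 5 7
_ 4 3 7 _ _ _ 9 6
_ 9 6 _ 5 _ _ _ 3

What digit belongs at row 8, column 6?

row 1, column 4 = 5 (sole candidate).
row 3, column 3 = 4 (sole candidate).
row 4, column 6 = 7 (sole candidate).
row 4, column 9 = 2 (sole candidate).
row 6, column 2 = 7 (sole candidate).
row 6, column 3 = 9 (sole candidate).
row 6, column 9 = 1 (sole candidate).
row 7, column 1 = 8 (sole candidate).
row 7, column 7 = 4 (sole candidate).
row 8, column 1 = 5 (sole candidate).
row 8, column 5 = 2 (sole candidate).
row 9, column 1 = 7 (sole candidate).
row 9, column 4 = 4 (sole candidate).
row 1, column 2 = 8 (sole candidate).
row 1, column 8 = 2 (sole candidate).
row 2, column 1 = 9 (sole candidate).
row 2, column 2 = 1 (sole candidate).
row 2, column 3 = 2 (sole candidate).
row 2, column 4 = 6 (sole candidate).
row 2, column 5 = 4 (sole candidate).
row 2, column 8 = 8 (sole candidate).
row 4, column 3 = 8 (sole candidate).
row 4, column 5 = 3 (sole candidate).
row 4, column 7 = 5 (sole candidate).
row 5, column 5 = 6 (sole candidate).
row 5, column 6 = 4 (sole candidate).
row 5, column 7 = 9 (sole candidate).
row 6, column 1 = 4 (sole candidate).
row 6, column 4 = 2 (sole candidate).
row 6, column 7 = 6 (sole candidate).
row 7, column 4 = 3 (sole candidate).
row 7, column 5 = 9 (sole candidate).
row 7, column 6 = 6 (sole candidate).
row 9, column 8 = 1 (sole candidate).
row 1, column 3 = 7 (sole candidate).
row 3, column 7 = 1 (sole candidate).
row 3, column 8 = 6 (sole candidate).
row 8, column 7 = 8 (sole candidate).
row 9, column 6 = 8 (sole candidate).
row 9, column 7 = 2 (sole candidate).
row 8, column 6 = 1: row 8 has {2,3,4,5,6,7,8,9}; col 6 has {2,3,4,5,6,7,8,9}; box has {2,3,4,5,6,7,8,9} → only 1 remains.

1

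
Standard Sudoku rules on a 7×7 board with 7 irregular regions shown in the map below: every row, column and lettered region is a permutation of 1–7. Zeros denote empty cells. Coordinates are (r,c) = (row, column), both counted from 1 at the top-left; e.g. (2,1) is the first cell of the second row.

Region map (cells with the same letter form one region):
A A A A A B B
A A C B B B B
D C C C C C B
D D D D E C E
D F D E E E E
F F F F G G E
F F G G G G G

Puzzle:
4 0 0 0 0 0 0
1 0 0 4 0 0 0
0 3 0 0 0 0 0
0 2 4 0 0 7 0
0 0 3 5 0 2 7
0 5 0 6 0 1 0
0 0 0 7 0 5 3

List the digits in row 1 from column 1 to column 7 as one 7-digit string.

4723561

(4,4) = 1 (sole candidate).
(4,7) = 6 (sole candidate).
(5,1) = 6 (sole candidate).
(6,7) = 4 (sole candidate).
(7,1) = 2 (sole candidate).
(7,3) = 6 (sole candidate).
(7,5) = 4 (sole candidate).
(3,4) = 2 (sole candidate).
(4,1) = 5 (sole candidate).
(4,5) = 3 (sole candidate).
(5,5) = 1 (sole candidate).
(6,3) = 7 (sole candidate).
(6,5) = 2 (sole candidate).
(7,2) = 1 (sole candidate).
(1,4) = 3: row 1 has {4}; col 4 has {1,2,4,5,6,7}; region has {1,4} → only 3 remains.
(1,6) = 6: row 1 has {3,4}; col 6 has {1,2,5,7}; region has {4} → only 6 remains.
(2,3) = 5 (sole candidate).
(2,5) = 7 (sole candidate).
(2,6) = 3 (sole candidate).
(2,7) = 2 (sole candidate).
(3,1) = 7 (sole candidate).
(3,3) = 1 (sole candidate).
(3,5) = 6 (sole candidate).
(3,6) = 4 (sole candidate).
(3,7) = 5 (sole candidate).
(5,2) = 4 (sole candidate).
(6,1) = 3 (sole candidate).
(1,2) = 7: row 1 has {3,4,6}; col 2 has {1,2,3,4,5}; region has {1,3,4} → only 7 remains.
(1,3) = 2: row 1 has {3,4,6,7}; col 3 has {1,3,4,5,6,7}; region has {1,3,4,7} → only 2 remains.
(1,5) = 5: row 1 has {2,3,4,6,7}; col 5 has {1,2,3,4,6,7}; region has {1,2,3,4,7} → only 5 remains.
(1,7) = 1: row 1 has {2,3,4,5,6,7}; col 7 has {2,3,4,5,6,7}; region has {2,3,4,5,6,7} → only 1 remains.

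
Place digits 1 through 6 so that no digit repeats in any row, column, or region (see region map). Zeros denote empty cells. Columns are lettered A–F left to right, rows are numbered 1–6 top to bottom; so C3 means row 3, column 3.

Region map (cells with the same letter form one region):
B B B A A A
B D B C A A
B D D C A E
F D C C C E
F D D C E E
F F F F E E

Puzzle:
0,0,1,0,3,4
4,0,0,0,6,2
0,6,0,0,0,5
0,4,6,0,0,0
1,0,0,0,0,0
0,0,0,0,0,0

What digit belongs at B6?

3

D1 = 5 (sole candidate).
E3 = 1 (sole candidate).
B1 = 2 (sole candidate).
A3 = 3 (sole candidate).
C3 = 2 (sole candidate).
D3 = 4 (sole candidate).
A1 = 6 (sole candidate).
C2 = 5 (sole candidate).
C5 = 3 (sole candidate).
D5 = 2 (sole candidate).
E5 = 4 (sole candidate).
F5 = 6 (sole candidate).
C6 = 4 (sole candidate).
E6 = 2 (sole candidate).
B2 = 1 (sole candidate).
D2 = 3 (sole candidate).
D4 = 1 (sole candidate).
E4 = 5 (sole candidate).
F4 = 3 (sole candidate).
B5 = 5 (sole candidate).
A6 = 5 (sole candidate).
B6 = 3: row 6 has {2,4,5}; col 2 has {1,2,4,5,6}; region has {1,4,5} → only 3 remains.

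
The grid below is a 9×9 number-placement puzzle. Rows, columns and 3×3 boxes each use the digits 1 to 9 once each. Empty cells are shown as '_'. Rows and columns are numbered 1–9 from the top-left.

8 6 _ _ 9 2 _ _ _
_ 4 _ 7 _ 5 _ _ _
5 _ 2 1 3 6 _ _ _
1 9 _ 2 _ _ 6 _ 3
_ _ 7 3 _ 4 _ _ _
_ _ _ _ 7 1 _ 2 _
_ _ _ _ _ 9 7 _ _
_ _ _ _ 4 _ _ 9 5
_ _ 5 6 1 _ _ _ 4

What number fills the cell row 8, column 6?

row 1, column 4 = 4 (sole candidate).
row 2, column 5 = 8 (sole candidate).
row 3, column 2 = 7 (sole candidate).
row 4, column 5 = 5 (sole candidate).
row 4, column 6 = 8 (sole candidate).
row 5, column 5 = 6 (sole candidate).
row 6, column 4 = 9 (sole candidate).
row 6, column 9 = 8 (sole candidate).
row 7, column 5 = 2 (sole candidate).
row 8, column 4 = 8 (sole candidate).
row 3, column 9 = 9 (sole candidate).
row 4, column 3 = 4 (sole candidate).
row 4, column 8 = 7 (sole candidate).
row 5, column 1 = 2 (sole candidate).
row 5, column 9 = 1 (sole candidate).
row 7, column 4 = 5 (sole candidate).
row 7, column 9 = 6 (sole candidate).
row 1, column 9 = 7 (sole candidate).
row 2, column 9 = 2 (sole candidate).
row 5, column 8 = 5 (sole candidate).
row 6, column 7 = 4 (sole candidate).
row 3, column 7 = 8 (sole candidate).
row 3, column 8 = 4 (sole candidate).
row 5, column 2 = 8 (sole candidate).
row 5, column 7 = 9 (sole candidate).
row 1, column 7 = 5 (hidden single in row 1).
row 2, column 8 = 6 (hidden single in row 2).
row 6, column 2 = 5 (hidden single in row 6).
row 7, column 1 = 4 (hidden single in row 7).
row 9, column 8 = 8 (hidden single in row 9).
row 9, column 1 = 9 (hidden single in row 9).
row 2, column 1 = 3 (sole candidate).
row 2, column 7 = 1 (sole candidate).
row 6, column 1 = 6 (sole candidate).
row 6, column 3 = 3 (sole candidate).
row 8, column 1 = 7 (sole candidate).
row 8, column 6 = 3: row 8 has {4,5,7,8,9}; col 6 has {1,2,4,5,6,8,9}; box has {1,2,4,5,6,8,9} → only 3 remains.

3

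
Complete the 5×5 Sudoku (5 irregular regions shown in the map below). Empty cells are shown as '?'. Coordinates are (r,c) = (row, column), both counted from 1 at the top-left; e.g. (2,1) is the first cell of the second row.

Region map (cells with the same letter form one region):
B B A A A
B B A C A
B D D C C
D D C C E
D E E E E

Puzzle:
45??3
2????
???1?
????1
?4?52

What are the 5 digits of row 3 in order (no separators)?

32415

(1,4) = 2: row 1 has {3,4,5}; col 4 has {1,5}; region has {3} → only 2 remains.
(3,1) = 3: row 3 has {1}; col 1 has {2,4}; region has {2,4,5} → only 3 remains.
(3,2) = 2: row 3 has {1,3}; col 2 has {4,5}; region has {} → only 2 remains.
(4,1) = 5: row 4 has {1}; col 1 has {2,3,4}; region has {2} → only 5 remains.
(4,2) = 3: row 4 has {1,5}; col 2 has {2,4,5}; region has {2,5} → only 3 remains.
(4,4) = 4: row 4 has {1,3,5}; col 4 has {1,2,5}; region has {1} → only 4 remains.
(5,1) = 1: row 5 has {2,4,5}; col 1 has {2,3,4,5}; region has {2,3,5} → only 1 remains.
(5,3) = 3: row 5 has {1,2,4,5}; col 3 has {}; region has {1,2,4,5} → only 3 remains.
(1,3) = 1: row 1 has {2,3,4,5}; col 3 has {3}; region has {2,3} → only 1 remains.
(2,2) = 1: row 2 has {2}; col 2 has {2,3,4,5}; region has {2,3,4,5} → only 1 remains.
(2,4) = 3: row 2 has {1,2}; col 4 has {1,2,4,5}; region has {1,4} → only 3 remains.
(3,3) = 4: row 3 has {1,2,3}; col 3 has {1,3}; region has {1,2,3,5} → only 4 remains.
(3,5) = 5: row 3 has {1,2,3,4}; col 5 has {1,2,3}; region has {1,3,4} → only 5 remains.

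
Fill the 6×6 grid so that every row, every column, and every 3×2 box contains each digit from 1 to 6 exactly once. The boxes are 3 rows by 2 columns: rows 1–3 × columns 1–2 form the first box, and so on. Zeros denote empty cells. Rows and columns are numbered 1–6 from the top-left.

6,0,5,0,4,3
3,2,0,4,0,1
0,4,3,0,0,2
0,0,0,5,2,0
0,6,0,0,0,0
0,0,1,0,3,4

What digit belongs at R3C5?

6

R1C2 = 1 (sole candidate).
R1C4 = 2 (sole candidate).
R2C3 = 6 (sole candidate).
R2C5 = 5 (sole candidate).
R3C1 = 5 (sole candidate).
R3C4 = 1 (sole candidate).
R3C5 = 6: row 3 has {1,2,3,4,5}; col 5 has {2,3,4,5}; box has {1,2,3,4,5} → only 6 remains.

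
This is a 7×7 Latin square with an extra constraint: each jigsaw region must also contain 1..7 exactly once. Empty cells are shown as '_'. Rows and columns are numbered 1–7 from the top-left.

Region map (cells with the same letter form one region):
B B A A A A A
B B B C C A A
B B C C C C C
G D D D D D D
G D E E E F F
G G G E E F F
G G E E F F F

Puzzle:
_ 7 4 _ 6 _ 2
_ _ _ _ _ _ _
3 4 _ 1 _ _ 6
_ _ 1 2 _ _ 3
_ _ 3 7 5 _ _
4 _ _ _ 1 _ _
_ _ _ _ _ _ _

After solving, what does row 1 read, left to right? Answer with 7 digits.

row 5, column 2 = 6: row 5 has {3,5,7}; col 2 has {4,7}; region has {1,2,3} → only 6 remains.
row 6, column 4 = 6: row 6 has {1,4}; col 4 has {1,2,7}; region has {1,3,5,7} → only 6 remains.
row 7, column 3 = 2: row 7 has {}; col 3 has {1,3,4}; region has {1,3,5,6,7} → only 2 remains.
row 7, column 4 = 4: row 7 has {2}; col 4 has {1,2,6,7}; region has {1,2,3,5,6,7} → only 4 remains.
row 4, column 2 = 5: row 4 has {1,2,3}; col 2 has {4,6,7}; region has {1,2,3,6} → only 5 remains.
row 2, column 5 = 4: in row 2, 4 can only go here (every other open cell in that row sees a 4).
row 4, column 5 = 7: row 4 has {1,2,3,5}; col 5 has {1,4,5,6}; region has {1,2,3,5,6} → only 7 remains.
row 4, column 6 = 4: row 4 has {1,2,3,5,7}; col 6 has {}; region has {1,2,3,5,6,7} → only 4 remains.
row 7, column 5 = 3: row 7 has {2,4}; col 5 has {1,4,5,6,7}; region has {} → only 3 remains.
row 3, column 5 = 2: row 3 has {1,3,4,6}; col 5 has {1,3,4,5,6,7}; region has {1,4,6} → only 2 remains.
row 4, column 1 = 6: row 4 has {1,2,3,4,5,7}; col 1 has {3,4}; region has {4} → only 6 remains.
row 7, column 2 = 1: row 7 has {2,3,4}; col 2 has {4,5,6,7}; region has {4,6} → only 1 remains.
row 2, column 2 = 2: row 2 has {4}; col 2 has {1,4,5,6,7}; region has {3,4,7} → only 2 remains.
row 5, column 1 = 2: row 5 has {3,5,6,7}; col 1 has {3,4,6}; region has {1,4,6} → only 2 remains.
row 5, column 6 = 1: row 5 has {2,3,5,6,7}; col 6 has {4}; region has {3} → only 1 remains.
row 5, column 7 = 4: row 5 has {1,2,3,5,6,7}; col 7 has {2,3,6}; region has {1,3} → only 4 remains.
row 6, column 2 = 3: row 6 has {1,4,6}; col 2 has {1,2,4,5,6,7}; region has {1,2,4,6} → only 3 remains.
row 1, column 1 = 1: in row 1, 1 can only go here (every other open cell in that row sees a 1).
row 2, column 1 = 5: row 2 has {2,4}; col 1 has {1,2,3,4,6}; region has {1,2,3,4,7} → only 5 remains.
row 2, column 3 = 6: row 2 has {2,4,5}; col 3 has {1,2,3,4}; region has {1,2,3,4,5,7} → only 6 remains.
row 2, column 4 = 3: row 2 has {2,4,5,6}; col 4 has {1,2,4,6,7}; region has {1,2,4,6} → only 3 remains.
row 2, column 6 = 7: row 2 has {2,3,4,5,6}; col 6 has {1,4}; region has {2,4,6} → only 7 remains.
row 2, column 7 = 1: row 2 has {2,3,4,5,6,7}; col 7 has {2,3,4,6}; region has {2,4,6,7} → only 1 remains.
row 3, column 6 = 5: row 3 has {1,2,3,4,6}; col 6 has {1,4,7}; region has {1,2,3,4,6} → only 5 remains.
row 6, column 6 = 2: row 6 has {1,3,4,6}; col 6 has {1,4,5,7}; region has {1,3,4} → only 2 remains.
row 7, column 1 = 7: row 7 has {1,2,3,4}; col 1 has {1,2,3,4,5,6}; region has {1,2,3,4,6} → only 7 remains.
row 7, column 6 = 6: row 7 has {1,2,3,4,7}; col 6 has {1,2,4,5,7}; region has {1,2,3,4} → only 6 remains.
row 7, column 7 = 5: row 7 has {1,2,3,4,6,7}; col 7 has {1,2,3,4,6}; region has {1,2,3,4,6} → only 5 remains.
row 1, column 4 = 5: row 1 has {1,2,4,6,7}; col 4 has {1,2,3,4,6,7}; region has {1,2,4,6,7} → only 5 remains.
row 1, column 6 = 3: row 1 has {1,2,4,5,6,7}; col 6 has {1,2,4,5,6,7}; region has {1,2,4,5,6,7} → only 3 remains.

1745632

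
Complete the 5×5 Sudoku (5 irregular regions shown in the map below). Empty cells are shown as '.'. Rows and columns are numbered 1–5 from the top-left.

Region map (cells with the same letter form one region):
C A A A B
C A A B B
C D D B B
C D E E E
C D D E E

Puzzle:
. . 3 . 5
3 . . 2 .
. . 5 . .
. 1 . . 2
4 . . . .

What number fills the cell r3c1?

r4c1 = 5: row 4 has {1,2}; col 1 has {3,4}; region has {3,4} → only 5 remains.
r4c3 = 4: row 4 has {1,2,5}; col 3 has {3,5}; region has {2} → only 4 remains.
r4c4 = 3: row 4 has {1,2,4,5}; col 4 has {2}; region has {2,4} → only 3 remains.
r5c3 = 2: row 5 has {4}; col 3 has {3,4,5}; region has {1,5} → only 2 remains.
r5c5 = 1: row 5 has {2,4}; col 5 has {2,5}; region has {2,3,4} → only 1 remains.
r2c3 = 1: row 2 has {2,3}; col 3 has {2,3,4,5}; region has {3} → only 1 remains.
r2c5 = 4: row 2 has {1,2,3}; col 5 has {1,2,5}; region has {2,5} → only 4 remains.
r3c4 = 1: row 3 has {5}; col 4 has {2,3}; region has {2,4,5} → only 1 remains.
r3c5 = 3: row 3 has {1,5}; col 5 has {1,2,4,5}; region has {1,2,4,5} → only 3 remains.
r5c2 = 3: row 5 has {1,2,4}; col 2 has {1}; region has {1,2,5} → only 3 remains.
r5c4 = 5: row 5 has {1,2,3,4}; col 4 has {1,2,3}; region has {1,2,3,4} → only 5 remains.
r1c4 = 4: row 1 has {3,5}; col 4 has {1,2,3,5}; region has {1,3} → only 4 remains.
r2c2 = 5: row 2 has {1,2,3,4}; col 2 has {1,3}; region has {1,3,4} → only 5 remains.
r3c1 = 2: row 3 has {1,3,5}; col 1 has {3,4,5}; region has {3,4,5} → only 2 remains.

2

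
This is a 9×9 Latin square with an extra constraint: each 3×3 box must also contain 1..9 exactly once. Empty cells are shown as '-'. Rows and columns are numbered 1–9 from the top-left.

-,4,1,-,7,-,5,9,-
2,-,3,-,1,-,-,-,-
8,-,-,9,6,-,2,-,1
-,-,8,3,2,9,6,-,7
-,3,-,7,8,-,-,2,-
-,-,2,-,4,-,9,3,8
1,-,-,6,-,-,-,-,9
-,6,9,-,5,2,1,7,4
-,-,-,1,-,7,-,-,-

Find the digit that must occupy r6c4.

5

r1c1 = 6 (sole candidate).
r1c9 = 3 (sole candidate).
r2c9 = 6 (sole candidate).
r3c8 = 4 (sole candidate).
r5c7 = 4 (sole candidate).
r5c9 = 5 (sole candidate).
r6c4 = 5: row 6 has {2,3,4,8,9}; col 4 has {1,3,6,7,9}; box has {2,3,4,7,8,9} → only 5 remains.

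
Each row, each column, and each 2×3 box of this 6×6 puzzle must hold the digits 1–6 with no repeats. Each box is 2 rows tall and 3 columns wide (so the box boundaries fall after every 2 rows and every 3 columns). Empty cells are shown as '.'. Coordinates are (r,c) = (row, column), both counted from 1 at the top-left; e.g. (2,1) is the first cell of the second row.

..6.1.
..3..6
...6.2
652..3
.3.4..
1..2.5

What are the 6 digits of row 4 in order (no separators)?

(1,6) = 4 (sole candidate).
(2,4) = 5 (sole candidate).
(2,5) = 2 (sole candidate).
(4,4) = 1: row 4 has {2,3,5,6}; col 4 has {2,4,5,6}; box has {2,3,6} → only 1 remains.
(4,5) = 4: row 4 has {1,2,3,5,6}; col 5 has {1,2}; box has {1,2,3,6} → only 4 remains.

652143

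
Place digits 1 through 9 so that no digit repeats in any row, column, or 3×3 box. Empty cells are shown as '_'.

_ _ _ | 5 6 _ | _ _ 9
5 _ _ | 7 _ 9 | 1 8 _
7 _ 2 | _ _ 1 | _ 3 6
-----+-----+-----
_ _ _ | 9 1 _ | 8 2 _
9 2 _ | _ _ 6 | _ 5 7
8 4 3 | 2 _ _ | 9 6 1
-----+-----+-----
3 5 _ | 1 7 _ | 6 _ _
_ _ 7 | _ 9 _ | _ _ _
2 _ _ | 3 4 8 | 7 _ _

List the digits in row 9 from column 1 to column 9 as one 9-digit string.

row 3, column 5 = 8: row 3 has {1,2,3,6,7}; col 5 has {1,4,6,7,9}; box has {1,5,6,7,9} → only 8 remains.
row 4, column 1 = 6: row 4 has {1,2,8,9}; col 1 has {2,3,5,7,8,9}; box has {2,3,4,8,9} → only 6 remains.
row 4, column 2 = 7: row 4 has {1,2,6,8,9}; col 2 has {2,4,5}; box has {2,3,4,6,8,9} → only 7 remains.
row 4, column 3 = 5: row 4 has {1,2,6,7,8,9}; col 3 has {2,3,7}; box has {2,3,4,6,7,8,9} → only 5 remains.
row 5, column 3 = 1: row 5 has {2,5,6,7,9}; col 3 has {2,3,5,7}; box has {2,3,4,5,6,7,8,9} → only 1 remains.
row 5, column 5 = 3: row 5 has {1,2,5,6,7,9}; col 5 has {1,4,6,7,8,9}; box has {1,2,6,9} → only 3 remains.
row 5, column 7 = 4: row 5 has {1,2,3,5,6,7,9}; col 7 has {1,6,7,8,9}; box has {1,2,5,6,7,8,9} → only 4 remains.
row 6, column 5 = 5: row 6 has {1,2,3,4,6,8,9}; col 5 has {1,3,4,6,7,8,9}; box has {1,2,3,6,9} → only 5 remains.
row 6, column 6 = 7: row 6 has {1,2,3,4,5,6,8,9}; col 6 has {1,6,8,9}; box has {1,2,3,5,6,9} → only 7 remains.
row 7, column 6 = 2: row 7 has {1,3,5,6,7}; col 6 has {1,6,7,8,9}; box has {1,3,4,7,8,9} → only 2 remains.
row 8, column 4 = 6: row 8 has {7,9}; col 4 has {1,2,3,5,7,9}; box has {1,2,3,4,7,8,9} → only 6 remains.
row 8, column 6 = 5: row 8 has {6,7,9}; col 6 has {1,2,6,7,8,9}; box has {1,2,3,4,6,7,8,9} → only 5 remains.
row 9, column 9 = 5: row 9 has {2,3,4,7,8}; col 9 has {1,6,7,9}; box has {6,7} → only 5 remains.
row 1, column 7 = 2: row 1 has {5,6,9}; col 7 has {1,4,6,7,8,9}; box has {1,3,6,8,9} → only 2 remains.
row 2, column 5 = 2: row 2 has {1,5,7,8,9}; col 5 has {1,3,4,5,6,7,8,9}; box has {1,5,6,7,8,9} → only 2 remains.
row 2, column 9 = 4: row 2 has {1,2,5,7,8,9}; col 9 has {1,5,6,7,9}; box has {1,2,3,6,8,9} → only 4 remains.
row 3, column 2 = 9: row 3 has {1,2,3,6,7,8}; col 2 has {2,4,5,7}; box has {2,5,7} → only 9 remains.
row 3, column 4 = 4: row 3 has {1,2,3,6,7,8,9}; col 4 has {1,2,3,5,6,7,9}; box has {1,2,5,6,7,8,9} → only 4 remains.
row 3, column 7 = 5: row 3 has {1,2,3,4,6,7,8,9}; col 7 has {1,2,4,6,7,8,9}; box has {1,2,3,4,6,8,9} → only 5 remains.
row 4, column 6 = 4: row 4 has {1,2,5,6,7,8,9}; col 6 has {1,2,5,6,7,8,9}; box has {1,2,3,5,6,7,9} → only 4 remains.
row 4, column 9 = 3: row 4 has {1,2,4,5,6,7,8,9}; col 9 has {1,4,5,6,7,9}; box has {1,2,4,5,6,7,8,9} → only 3 remains.
row 5, column 4 = 8: row 5 has {1,2,3,4,5,6,7,9}; col 4 has {1,2,3,4,5,6,7,9}; box has {1,2,3,4,5,6,7,9} → only 8 remains.
row 7, column 9 = 8: row 7 has {1,2,3,5,6,7}; col 9 has {1,3,4,5,6,7,9}; box has {5,6,7} → only 8 remains.
row 8, column 7 = 3: row 8 has {5,6,7,9}; col 7 has {1,2,4,5,6,7,8,9}; box has {5,6,7,8} → only 3 remains.
row 8, column 9 = 2: row 8 has {3,5,6,7,9}; col 9 has {1,3,4,5,6,7,8,9}; box has {3,5,6,7,8} → only 2 remains.
row 1, column 6 = 3: row 1 has {2,5,6,9}; col 6 has {1,2,4,5,6,7,8,9}; box has {1,2,4,5,6,7,8,9} → only 3 remains.
row 1, column 8 = 7: row 1 has {2,3,5,6,9}; col 8 has {2,3,5,6,8}; box has {1,2,3,4,5,6,8,9} → only 7 remains.
row 2, column 3 = 6: row 2 has {1,2,4,5,7,8,9}; col 3 has {1,2,3,5,7}; box has {2,5,7,9} → only 6 remains.
row 9, column 3 = 9: row 9 has {2,3,4,5,7,8}; col 3 has {1,2,3,5,6,7}; box has {2,3,5,7} → only 9 remains.
row 9, column 8 = 1: row 9 has {2,3,4,5,7,8,9}; col 8 has {2,3,5,6,7,8}; box has {2,3,5,6,7,8} → only 1 remains.
row 2, column 2 = 3: row 2 has {1,2,4,5,6,7,8,9}; col 2 has {2,4,5,7,9}; box has {2,5,6,7,9} → only 3 remains.
row 7, column 3 = 4: row 7 has {1,2,3,5,6,7,8}; col 3 has {1,2,3,5,6,7,9}; box has {2,3,5,7,9} → only 4 remains.
row 7, column 8 = 9: row 7 has {1,2,3,4,5,6,7,8}; col 8 has {1,2,3,5,6,7,8}; box has {1,2,3,5,6,7,8} → only 9 remains.
row 8, column 1 = 1: row 8 has {2,3,5,6,7,9}; col 1 has {2,3,5,6,7,8,9}; box has {2,3,4,5,7,9} → only 1 remains.
row 8, column 2 = 8: row 8 has {1,2,3,5,6,7,9}; col 2 has {2,3,4,5,7,9}; box has {1,2,3,4,5,7,9} → only 8 remains.
row 8, column 8 = 4: row 8 has {1,2,3,5,6,7,8,9}; col 8 has {1,2,3,5,6,7,8,9}; box has {1,2,3,5,6,7,8,9} → only 4 remains.
row 9, column 2 = 6: row 9 has {1,2,3,4,5,7,8,9}; col 2 has {2,3,4,5,7,8,9}; box has {1,2,3,4,5,7,8,9} → only 6 remains.

269348715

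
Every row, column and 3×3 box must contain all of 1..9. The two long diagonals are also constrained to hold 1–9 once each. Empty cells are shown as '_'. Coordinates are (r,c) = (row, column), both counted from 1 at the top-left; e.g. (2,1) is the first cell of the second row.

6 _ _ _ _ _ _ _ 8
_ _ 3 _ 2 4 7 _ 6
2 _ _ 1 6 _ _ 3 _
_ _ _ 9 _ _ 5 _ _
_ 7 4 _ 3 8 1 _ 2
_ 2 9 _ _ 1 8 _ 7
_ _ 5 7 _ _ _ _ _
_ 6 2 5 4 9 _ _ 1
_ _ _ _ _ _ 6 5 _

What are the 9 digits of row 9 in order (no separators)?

791283654

(1,4) = 3 (sole candidate).
(2,4) = 8 (sole candidate).
(4,5) = 7 (sole candidate).
(4,6) = 2 (sole candidate).
(5,1) = 5 (sole candidate).
(5,4) = 6 (sole candidate).
(5,8) = 9 (sole candidate).
(6,1) = 3 (sole candidate).
(6,4) = 4 (sole candidate).
(6,5) = 5 (sole candidate).
(6,8) = 6 (sole candidate).
(8,7) = 3 (sole candidate).
(9,4) = 2: row 9 has {5,6}; col 4 has {1,3,4,5,6,7,8,9}; box has {4,5,7,9} → only 2 remains.
(9,6) = 3: row 9 has {2,5,6}; col 6 has {1,2,4,8,9}; box has {2,4,5,7,9} → only 3 remains.
(9,9) = 4: row 9 has {2,3,5,6}; col 9 has {1,2,6,7,8}; box has {1,3,5,6}; main diagonal has {1,3,6,9} → only 4 remains.
(1,5) = 9 (sole candidate).
(2,2) = 5 (sole candidate).
(2,8) = 1 (sole candidate).
(3,7) = 9 (sole candidate).
(3,9) = 5 (sole candidate).
(4,8) = 4 (sole candidate).
(4,9) = 3 (sole candidate).
(7,6) = 6 (sole candidate).
(7,7) = 2 (sole candidate).
(7,8) = 8 (sole candidate).
(7,9) = 9 (sole candidate).
(8,8) = 7 (sole candidate).
(9,1) = 7: row 9 has {2,3,4,5,6}; col 1 has {2,3,5,6}; box has {2,5,6}; anti-diagonal has {1,2,3,4,5,6,8,9} → only 7 remains.
(1,7) = 4 (sole candidate).
(1,8) = 2 (sole candidate).
(2,1) = 9 (sole candidate).
(3,3) = 8 (sole candidate).
(3,6) = 7 (sole candidate).
(7,5) = 1 (sole candidate).
(8,1) = 8 (sole candidate).
(9,3) = 1: row 9 has {2,3,4,5,6,7}; col 3 has {2,3,4,5,8,9}; box has {2,5,6,7,8} → only 1 remains.
(9,5) = 8: row 9 has {1,2,3,4,5,6,7}; col 5 has {1,2,3,4,5,6,7,9}; box has {1,2,3,4,5,6,7,9} → only 8 remains.
(1,2) = 1 (sole candidate).
(1,3) = 7 (sole candidate).
(1,6) = 5 (sole candidate).
(3,2) = 4 (sole candidate).
(4,1) = 1 (sole candidate).
(4,2) = 8 (sole candidate).
(4,3) = 6 (sole candidate).
(7,1) = 4 (sole candidate).
(7,2) = 3 (sole candidate).
(9,2) = 9: row 9 has {1,2,3,4,5,6,7,8}; col 2 has {1,2,3,4,5,6,7,8}; box has {1,2,3,4,5,6,7,8} → only 9 remains.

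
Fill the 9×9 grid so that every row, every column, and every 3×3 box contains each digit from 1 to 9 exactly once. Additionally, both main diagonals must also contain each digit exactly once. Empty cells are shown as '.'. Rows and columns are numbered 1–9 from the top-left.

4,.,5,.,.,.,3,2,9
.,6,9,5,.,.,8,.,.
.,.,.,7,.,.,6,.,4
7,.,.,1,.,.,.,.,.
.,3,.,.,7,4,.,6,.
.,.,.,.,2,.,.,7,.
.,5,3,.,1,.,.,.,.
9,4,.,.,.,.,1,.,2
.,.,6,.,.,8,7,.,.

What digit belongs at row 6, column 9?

row 2, column 8 = 1 (sole candidate).
row 2, column 9 = 7 (sole candidate).
row 3, column 8 = 5 (sole candidate).
row 4, column 6 = 5 (sole candidate).
row 6, column 4 = 8 (sole candidate).
row 7, column 7 = 9 (sole candidate).
row 9, column 1 = 2 (sole candidate).
row 9, column 2 = 1 (sole candidate).
row 1, column 4 = 6 (sole candidate).
row 1, column 5 = 8 (sole candidate).
row 1, column 6 = 1 (sole candidate).
row 2, column 1 = 3 (sole candidate).
row 2, column 5 = 4 (sole candidate).
row 2, column 6 = 2 (sole candidate).
row 5, column 4 = 9 (sole candidate).
row 6, column 2 = 9 (sole candidate).
row 6, column 6 = 3 (sole candidate).
row 7, column 1 = 8 (sole candidate).
row 7, column 8 = 4 (sole candidate).
row 7, column 9 = 6 (sole candidate).
row 8, column 3 = 7 (sole candidate).
row 8, column 4 = 3 (sole candidate).
row 8, column 6 = 6 (sole candidate).
row 8, column 8 = 8 (sole candidate).
row 9, column 4 = 4 (sole candidate).
row 9, column 8 = 3 (sole candidate).
row 9, column 9 = 5 (sole candidate).
row 1, column 2 = 7 (sole candidate).
row 3, column 1 = 1 (sole candidate).
row 3, column 3 = 2 (sole candidate).
row 3, column 6 = 9 (sole candidate).
row 4, column 5 = 6 (sole candidate).
row 4, column 8 = 9 (sole candidate).
row 5, column 1 = 5 (sole candidate).
row 5, column 7 = 2 (sole candidate).
row 6, column 1 = 6 (sole candidate).
row 6, column 9 = 1: row 6 has {2,3,6,7,8,9}; col 9 has {2,4,5,6,7,9}; box has {2,6,7,9} → only 1 remains.

1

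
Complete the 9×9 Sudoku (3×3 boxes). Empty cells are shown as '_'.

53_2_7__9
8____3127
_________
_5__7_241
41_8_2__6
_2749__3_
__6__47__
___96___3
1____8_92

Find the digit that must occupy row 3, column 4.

6

row 4, column 6 = 6: row 4 has {1,2,4,5,7}; col 6 has {2,3,4,7,8}; box has {2,4,7,8,9} → only 6 remains.
row 6, column 1 = 6: row 6 has {2,3,4,7,9}; col 1 has {1,4,5,8}; box has {1,2,4,5,7} → only 6 remains.
row 4, column 4 = 3: row 4 has {1,2,4,5,6,7}; col 4 has {2,4,8,9}; box has {2,4,6,7,8,9} → only 3 remains.
row 5, column 5 = 5: row 5 has {1,2,4,6,8}; col 5 has {6,7,9}; box has {2,3,4,6,7,8,9} → only 5 remains.
row 5, column 7 = 9: row 5 has {1,2,4,5,6,8}; col 7 has {1,2,7}; box has {1,2,3,4,6} → only 9 remains.
row 5, column 8 = 7: row 5 has {1,2,4,5,6,8,9}; col 8 has {2,3,4,9}; box has {1,2,3,4,6,9} → only 7 remains.
row 6, column 6 = 1: row 6 has {2,3,4,6,7,9}; col 6 has {2,3,4,6,7,8}; box has {2,3,4,5,6,7,8,9} → only 1 remains.
row 8, column 6 = 5: row 8 has {3,6,9}; col 6 has {1,2,3,4,6,7,8}; box has {4,6,8,9} → only 5 remains.
row 9, column 4 = 7: row 9 has {1,2,8,9}; col 4 has {2,3,4,8,9}; box has {4,5,6,8,9} → only 7 remains.
row 9, column 5 = 3: row 9 has {1,2,7,8,9}; col 5 has {5,6,7,9}; box has {4,5,6,7,8,9} → only 3 remains.
row 2, column 5 = 4: row 2 has {1,2,3,7,8}; col 5 has {3,5,6,7,9}; box has {2,3,7} → only 4 remains.
row 3, column 6 = 9: row 3 has {}; col 6 has {1,2,3,4,5,6,7,8}; box has {2,3,4,7} → only 9 remains.
row 4, column 1 = 9: row 4 has {1,2,3,4,5,6,7}; col 1 has {1,4,5,6,8}; box has {1,2,4,5,6,7} → only 9 remains.
row 4, column 3 = 8: row 4 has {1,2,3,4,5,6,7,9}; col 3 has {6,7}; box has {1,2,4,5,6,7,9} → only 8 remains.
row 5, column 3 = 3: row 5 has {1,2,4,5,6,7,8,9}; col 3 has {6,7,8}; box has {1,2,4,5,6,7,8,9} → only 3 remains.
row 7, column 4 = 1: row 7 has {4,6,7}; col 4 has {2,3,4,7,8,9}; box has {3,4,5,6,7,8,9} → only 1 remains.
row 7, column 5 = 2: row 7 has {1,4,6,7}; col 5 has {3,4,5,6,7,9}; box has {1,3,4,5,6,7,8,9} → only 2 remains.
row 9, column 2 = 4: row 9 has {1,2,3,7,8,9}; col 2 has {1,2,3,5}; box has {1,6} → only 4 remains.
row 9, column 3 = 5: row 9 has {1,2,3,4,7,8,9}; col 3 has {3,6,7,8}; box has {1,4,6} → only 5 remains.
row 9, column 7 = 6: row 9 has {1,2,3,4,5,7,8,9}; col 7 has {1,2,7,9}; box has {2,3,7,9} → only 6 remains.
row 2, column 3 = 9: row 2 has {1,2,3,4,7,8}; col 3 has {3,5,6,7,8}; box has {3,5,8} → only 9 remains.
row 7, column 1 = 3: row 7 has {1,2,4,6,7}; col 1 has {1,4,5,6,8,9}; box has {1,4,5,6} → only 3 remains.
row 8, column 3 = 2: row 8 has {3,5,6,9}; col 3 has {3,5,6,7,8,9}; box has {1,3,4,5,6} → only 2 remains.
row 2, column 2 = 6: row 2 has {1,2,3,4,7,8,9}; col 2 has {1,2,3,4,5}; box has {3,5,8,9} → only 6 remains.
row 2, column 4 = 5: row 2 has {1,2,3,4,6,7,8,9}; col 4 has {1,2,3,4,7,8,9}; box has {2,3,4,7,9} → only 5 remains.
row 3, column 2 = 7: row 3 has {9}; col 2 has {1,2,3,4,5,6}; box has {3,5,6,8,9} → only 7 remains.
row 3, column 4 = 6: row 3 has {7,9}; col 4 has {1,2,3,4,5,7,8,9}; box has {2,3,4,5,7,9} → only 6 remains.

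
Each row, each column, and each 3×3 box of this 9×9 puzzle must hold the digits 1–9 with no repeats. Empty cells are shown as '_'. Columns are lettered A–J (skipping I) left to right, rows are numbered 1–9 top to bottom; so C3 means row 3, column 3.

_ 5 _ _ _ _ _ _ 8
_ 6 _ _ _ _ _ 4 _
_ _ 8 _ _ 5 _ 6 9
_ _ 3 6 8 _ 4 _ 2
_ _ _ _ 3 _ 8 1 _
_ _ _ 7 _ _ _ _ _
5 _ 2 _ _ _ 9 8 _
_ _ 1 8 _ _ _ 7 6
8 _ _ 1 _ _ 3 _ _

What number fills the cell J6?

3

F2 = 8: in row 2, 8 can only go here (every other open cell in that row sees an 8).
H4 = 5: in row 4, 5 can only go here (every other open cell in that row sees a 5).
J5 = 7: row 5 has {1,3,8}; col 9 has {2,6,8,9}; box has {1,2,4,5,8} → only 7 remains.
G6 = 6: row 6 has {7}; col 7 has {3,4,8,9}; box has {1,2,4,5,7,8} → only 6 remains.
J6 = 3: row 6 has {6,7}; col 9 has {2,6,7,8,9}; box has {1,2,4,5,6,7,8} → only 3 remains.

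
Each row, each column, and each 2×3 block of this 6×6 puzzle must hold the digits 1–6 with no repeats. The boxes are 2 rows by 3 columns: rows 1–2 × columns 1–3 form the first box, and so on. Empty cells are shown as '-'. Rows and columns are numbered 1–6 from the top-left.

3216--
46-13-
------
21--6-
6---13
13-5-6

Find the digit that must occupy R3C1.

R2C3 = 5: row 2 has {1,3,4,6}; col 3 has {1}; box has {1,2,3,4,6} → only 5 remains.
R2C6 = 2: row 2 has {1,3,4,5,6}; col 6 has {3,6}; box has {1,3,6} → only 2 remains.
R3C1 = 5: row 3 has {}; col 1 has {1,2,3,4,6}; box has {1,2} → only 5 remains.

5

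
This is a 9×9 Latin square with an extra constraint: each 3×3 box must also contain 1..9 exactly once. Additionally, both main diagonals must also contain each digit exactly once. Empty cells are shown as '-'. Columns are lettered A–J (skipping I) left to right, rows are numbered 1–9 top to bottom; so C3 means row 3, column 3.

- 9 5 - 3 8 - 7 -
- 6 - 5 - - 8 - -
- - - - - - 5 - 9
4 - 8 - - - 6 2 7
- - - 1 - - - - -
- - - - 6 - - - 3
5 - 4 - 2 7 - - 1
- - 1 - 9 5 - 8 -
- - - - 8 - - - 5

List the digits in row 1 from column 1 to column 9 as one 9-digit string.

E4 = 5 (sole candidate).
E5 = 7 (sole candidate).
F2 = 9 (hidden single in row 2).
F4 = 3 (sole candidate).
B8 = 2 (sole candidate).
J1 = 6: row 1 has {3,5,7,8,9}; col 9 has {1,3,5,7,9}; box has {5,7,8,9}; anti-diagonal has {2,3,4,5,7} → only 6 remains.
H2 = 1 (sole candidate).
B4 = 1 (sole candidate).
D4 = 9 (sole candidate).
D6 = 8 (sole candidate).
G7 = 3 (sole candidate).
J8 = 4 (sole candidate).
A9 = 9 (sole candidate).
H9 = 6 (sole candidate).
E2 = 4 (sole candidate).
J2 = 2 (sole candidate).
C3 = 2 (sole candidate).
E3 = 1 (sole candidate).
F3 = 6 (sole candidate).
J5 = 8 (sole candidate).
F6 = 4 (sole candidate).
B7 = 8 (sole candidate).
D7 = 6 (sole candidate).
H7 = 9 (sole candidate).
D8 = 3 (sole candidate).
G8 = 7 (sole candidate).
D9 = 4 (sole candidate).
F9 = 1 (sole candidate).
G9 = 2 (sole candidate).
A1 = 1: row 1 has {3,5,6,7,8,9}; col 1 has {4,5,9}; box has {2,5,6,9}; main diagonal has {2,3,4,5,6,7,8,9} → only 1 remains.
D1 = 2: row 1 has {1,3,5,6,7,8,9}; col 4 has {1,3,4,5,6,8,9}; box has {1,3,4,5,6,8,9} → only 2 remains.
G1 = 4: row 1 has {1,2,3,5,6,7,8,9}; col 7 has {2,3,5,6,7,8}; box has {1,2,5,6,7,8,9} → only 4 remains.

195238476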